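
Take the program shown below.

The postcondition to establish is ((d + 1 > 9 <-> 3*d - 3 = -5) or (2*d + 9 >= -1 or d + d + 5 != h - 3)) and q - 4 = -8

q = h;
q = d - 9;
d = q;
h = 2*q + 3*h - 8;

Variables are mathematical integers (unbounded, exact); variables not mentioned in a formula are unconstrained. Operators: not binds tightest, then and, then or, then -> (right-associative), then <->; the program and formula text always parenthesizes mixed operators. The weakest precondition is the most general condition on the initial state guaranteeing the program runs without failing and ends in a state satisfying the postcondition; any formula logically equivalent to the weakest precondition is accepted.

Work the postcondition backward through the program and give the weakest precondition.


Working backward. After the program, the postcondition ((d + 1 > 9 <-> 3*d - 3 = -5) or (2*d + 9 >= -1 or d + d + 5 != h - 3)) and q - 4 = -8 must hold; in canonical form it is ((d > 8 <-> 3*d = -2) or 2*d >= -10 or 2*d != h - 8) and q = -4.
Before h := 2*q + 3*h - 8: ((d > 8 <-> 3*d = -2) or 2*d >= -10 or 2*d != 3*h + 2*q - 16) and q = -4
Before d := q: ((q > 8 <-> 3*q = -2) or 2*q >= -10 or 3*h != 16) and q = -4
Before q := d - 9: ((d > 17 <-> 3*d = 25) or 2*d >= 8 or 3*h != 16) and d = 5
Before q := h: ((d > 17 <-> 3*d = 25) or 2*d >= 8 or 3*h != 16) and d = 5
Answer: WP = ((d > 17 <-> 3*d = 25) or 2*d >= 8 or 3*h != 16) and d = 5


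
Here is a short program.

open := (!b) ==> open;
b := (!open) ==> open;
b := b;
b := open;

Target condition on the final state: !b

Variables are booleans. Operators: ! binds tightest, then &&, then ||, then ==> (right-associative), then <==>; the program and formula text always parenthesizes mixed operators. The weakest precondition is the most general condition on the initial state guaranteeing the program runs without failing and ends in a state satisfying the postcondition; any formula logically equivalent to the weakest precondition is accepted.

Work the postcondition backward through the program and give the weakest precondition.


Working backward. After the program, !b must hold.
Before b := open: !open
Before b := b: !open
Before b := (!open) ==> open: !open
Before open := (!b) ==> open: !((!b) ==> open)
Answer: WP = !((!b) ==> open)


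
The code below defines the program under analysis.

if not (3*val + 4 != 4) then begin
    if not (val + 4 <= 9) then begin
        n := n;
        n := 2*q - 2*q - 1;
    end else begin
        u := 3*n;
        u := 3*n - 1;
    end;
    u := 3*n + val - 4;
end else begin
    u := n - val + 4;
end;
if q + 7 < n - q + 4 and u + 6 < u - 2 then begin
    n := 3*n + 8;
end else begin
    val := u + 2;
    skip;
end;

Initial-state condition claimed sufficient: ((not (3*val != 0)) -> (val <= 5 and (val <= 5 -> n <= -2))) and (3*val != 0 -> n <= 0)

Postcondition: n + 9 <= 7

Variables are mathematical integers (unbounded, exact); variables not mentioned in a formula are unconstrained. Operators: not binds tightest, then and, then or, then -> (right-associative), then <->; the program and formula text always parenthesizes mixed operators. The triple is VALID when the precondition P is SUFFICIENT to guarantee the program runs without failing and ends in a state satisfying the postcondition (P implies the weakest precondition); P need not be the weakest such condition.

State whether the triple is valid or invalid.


Working backward. After the program, the postcondition n + 9 <= 7 must hold; in canonical form it is n <= -2.
Then branch requires 3*n <= -10; else branch requires n <= -2.
Before the if: n <= -2
Then branch requires val <= 5 and (val <= 5 -> n <= -2); else branch requires n <= -2.
Before the if: ((not (3*val != 0)) -> (val <= 5 and (val <= 5 -> n <= -2))) and (3*val != 0 -> n <= -2)
The weakest precondition is ((not (3*val != 0)) -> (val <= 5 and (val <= 5 -> n <= -2))) and (3*val != 0 -> n <= -2).
Check whether ((not (3*val != 0)) -> (val <= 5 and (val <= 5 -> n <= -2))) and (3*val != 0 -> n <= 0) implies it.
Countermodel: at the initial state n = -1, val = 1, the precondition holds but the weakest precondition fails.
Answer: invalid


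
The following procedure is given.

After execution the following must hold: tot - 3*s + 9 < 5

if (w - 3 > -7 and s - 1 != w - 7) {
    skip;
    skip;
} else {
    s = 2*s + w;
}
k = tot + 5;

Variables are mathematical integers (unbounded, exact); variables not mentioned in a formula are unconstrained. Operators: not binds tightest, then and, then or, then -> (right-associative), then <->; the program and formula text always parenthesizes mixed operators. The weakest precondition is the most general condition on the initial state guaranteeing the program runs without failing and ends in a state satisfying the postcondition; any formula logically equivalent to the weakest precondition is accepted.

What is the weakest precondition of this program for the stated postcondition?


Working backward. After the program, the postcondition tot - 3*s + 9 < 5 must hold; in canonical form it is tot < 3*s - 4.
Before k := tot + 5: tot < 3*s - 4
Then branch requires tot < 3*s - 4; else branch requires tot < 6*s + 3*w - 4.
Before the if: ((w > -4 and s != w - 6) -> tot < 3*s - 4) and ((not (w > -4 and s != w - 6)) -> tot < 6*s + 3*w - 4)
Answer: WP = ((w > -4 and s != w - 6) -> tot < 3*s - 4) and ((not (w > -4 and s != w - 6)) -> tot < 6*s + 3*w - 4)


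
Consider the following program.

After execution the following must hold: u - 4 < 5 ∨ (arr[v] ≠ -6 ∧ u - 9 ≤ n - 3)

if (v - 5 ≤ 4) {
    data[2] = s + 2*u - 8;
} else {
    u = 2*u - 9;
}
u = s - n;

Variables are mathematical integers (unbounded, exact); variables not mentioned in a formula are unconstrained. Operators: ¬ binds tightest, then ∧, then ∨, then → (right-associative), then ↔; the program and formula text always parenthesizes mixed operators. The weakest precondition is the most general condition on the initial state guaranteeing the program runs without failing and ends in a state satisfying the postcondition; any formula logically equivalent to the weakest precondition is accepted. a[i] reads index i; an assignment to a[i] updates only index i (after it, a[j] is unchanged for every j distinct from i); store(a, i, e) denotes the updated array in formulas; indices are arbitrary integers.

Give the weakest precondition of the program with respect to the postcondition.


Working backward. After the program, the postcondition u - 4 < 5 ∨ (arr[v] ≠ -6 ∧ u - 9 ≤ n - 3) must hold; in canonical form it is u < 9 ∨ (arr[v] ≠ -6 ∧ u ≤ n + 6).
Before u := s - n: s < n + 9 ∨ (arr[v] ≠ -6 ∧ s ≤ 2*n + 6)
Then branch requires s < n + 9 ∨ (arr[v] ≠ -6 ∧ s ≤ 2*n + 6); else branch requires s < n + 9 ∨ (arr[v] ≠ -6 ∧ s ≤ 2*n + 6).
Before the if: (v ≤ 9 → (s < n + 9 ∨ (arr[v] ≠ -6 ∧ s ≤ 2*n + 6))) ∧ ((¬(v ≤ 9)) → (s < n + 9 ∨ (arr[v] ≠ -6 ∧ s ≤ 2*n + 6)))
Answer: WP = (v ≤ 9 → (s < n + 9 ∨ (arr[v] ≠ -6 ∧ s ≤ 2*n + 6))) ∧ ((¬(v ≤ 9)) → (s < n + 9 ∨ (arr[v] ≠ -6 ∧ s ≤ 2*n + 6)))


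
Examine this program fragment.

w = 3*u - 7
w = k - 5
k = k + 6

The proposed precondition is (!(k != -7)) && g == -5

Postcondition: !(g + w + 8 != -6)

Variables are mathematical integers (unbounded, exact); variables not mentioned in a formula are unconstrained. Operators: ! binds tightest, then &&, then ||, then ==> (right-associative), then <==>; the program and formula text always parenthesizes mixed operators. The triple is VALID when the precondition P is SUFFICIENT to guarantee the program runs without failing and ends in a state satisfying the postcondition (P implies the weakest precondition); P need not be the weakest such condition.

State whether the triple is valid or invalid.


Working backward. After the program, the postcondition !(g + w + 8 != -6) must hold; in canonical form it is !(g + w != -14).
Before k := k + 6: !(g + w != -14)
Before w := k - 5: !(g + k != -9)
Before w := 3*u - 7: !(g + k != -9)
The weakest precondition is !(g + k != -9).
Check whether (!(k != -7)) && g == -5 implies it.
Countermodel: at the initial state g = -5, k = -7, the precondition holds but the weakest precondition fails.
Answer: invalid


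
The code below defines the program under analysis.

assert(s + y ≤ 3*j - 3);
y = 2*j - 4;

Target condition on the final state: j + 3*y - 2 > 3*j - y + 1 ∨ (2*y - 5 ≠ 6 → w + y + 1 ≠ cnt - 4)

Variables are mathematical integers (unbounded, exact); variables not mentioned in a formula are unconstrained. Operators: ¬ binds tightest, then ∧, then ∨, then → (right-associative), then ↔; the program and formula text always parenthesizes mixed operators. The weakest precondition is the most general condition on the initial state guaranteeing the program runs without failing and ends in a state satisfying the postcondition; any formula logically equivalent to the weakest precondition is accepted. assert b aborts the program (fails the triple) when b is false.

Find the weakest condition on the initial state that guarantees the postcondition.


Working backward. After the program, the postcondition j + 3*y - 2 > 3*j - y + 1 ∨ (2*y - 5 ≠ 6 → w + y + 1 ≠ cnt - 4) must hold; in canonical form it is 4*y > 2*j + 3 ∨ (2*y ≠ 11 → w + y ≠ cnt - 5).
Before y := 2*j - 4: 6*j > 19 ∨ (4*j ≠ 19 → 2*j + w ≠ cnt - 1)
Before assert s + y ≤ 3*j - 3: s + y ≤ 3*j - 3 ∧ (6*j > 19 ∨ (4*j ≠ 19 → 2*j + w ≠ cnt - 1))
Answer: WP = s + y ≤ 3*j - 3 ∧ (6*j > 19 ∨ (4*j ≠ 19 → 2*j + w ≠ cnt - 1))


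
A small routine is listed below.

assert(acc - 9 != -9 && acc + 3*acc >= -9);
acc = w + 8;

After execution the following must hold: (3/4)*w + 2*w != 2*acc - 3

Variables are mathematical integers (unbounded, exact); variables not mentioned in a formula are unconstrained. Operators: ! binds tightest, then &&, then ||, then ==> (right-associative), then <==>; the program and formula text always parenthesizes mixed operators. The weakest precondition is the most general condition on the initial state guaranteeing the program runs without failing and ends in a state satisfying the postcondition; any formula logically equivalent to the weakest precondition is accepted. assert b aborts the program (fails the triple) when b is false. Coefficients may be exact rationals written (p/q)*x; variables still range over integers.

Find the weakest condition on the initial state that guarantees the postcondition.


Working backward. After the program, the postcondition (3/4)*w + 2*w != 2*acc - 3 must hold; in canonical form it is (11/4)*w != 2*acc - 3.
Before acc := w + 8: (3/4)*w != 13
Before assert acc - 9 != -9 && acc + 3*acc >= -9: acc != 0 && 4*acc >= -9 && (3/4)*w != 13
Answer: WP = acc != 0 && 4*acc >= -9 && (3/4)*w != 13


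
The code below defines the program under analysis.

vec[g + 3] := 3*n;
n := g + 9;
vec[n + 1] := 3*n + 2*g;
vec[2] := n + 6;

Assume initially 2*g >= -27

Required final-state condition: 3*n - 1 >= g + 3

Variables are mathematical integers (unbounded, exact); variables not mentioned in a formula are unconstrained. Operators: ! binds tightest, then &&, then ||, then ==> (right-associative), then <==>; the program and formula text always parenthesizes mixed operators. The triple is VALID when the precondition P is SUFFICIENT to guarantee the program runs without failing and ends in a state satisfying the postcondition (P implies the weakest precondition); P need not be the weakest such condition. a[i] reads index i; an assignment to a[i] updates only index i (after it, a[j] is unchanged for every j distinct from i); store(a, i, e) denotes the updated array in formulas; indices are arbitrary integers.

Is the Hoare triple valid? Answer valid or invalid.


Working backward. After the program, the postcondition 3*n - 1 >= g + 3 must hold; in canonical form it is 3*n >= g + 4.
Before vec[2] := n + 6: 3*n >= g + 4
Before vec[n + 1] := 3*n + 2*g: 3*n >= g + 4
Before n := g + 9: 2*g >= -23
Before vec[g + 3] := 3*n: 2*g >= -23
The weakest precondition is 2*g >= -23.
Check whether 2*g >= -27 implies it.
Countermodel: at the initial state g = -13, the precondition holds but the weakest precondition fails.
Answer: invalid


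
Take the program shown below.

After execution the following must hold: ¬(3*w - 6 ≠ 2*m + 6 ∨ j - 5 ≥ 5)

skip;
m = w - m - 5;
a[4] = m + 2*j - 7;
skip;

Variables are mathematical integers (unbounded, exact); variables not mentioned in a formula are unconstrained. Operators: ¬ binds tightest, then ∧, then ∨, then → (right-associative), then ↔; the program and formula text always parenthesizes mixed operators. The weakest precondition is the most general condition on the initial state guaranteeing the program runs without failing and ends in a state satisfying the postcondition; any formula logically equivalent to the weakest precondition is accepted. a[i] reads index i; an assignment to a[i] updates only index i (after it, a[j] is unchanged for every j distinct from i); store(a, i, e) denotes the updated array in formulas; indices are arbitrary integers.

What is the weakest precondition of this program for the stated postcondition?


Working backward. After the program, the postcondition ¬(3*w - 6 ≠ 2*m + 6 ∨ j - 5 ≥ 5) must hold; in canonical form it is ¬(3*w ≠ 2*m + 12 ∨ j ≥ 10).
Before skip: ¬(3*w ≠ 2*m + 12 ∨ j ≥ 10)
Before a[4] := m + 2*j - 7: ¬(3*w ≠ 2*m + 12 ∨ j ≥ 10)
Before m := w - m - 5: ¬(2*m + w ≠ 2 ∨ j ≥ 10)
Before skip: ¬(2*m + w ≠ 2 ∨ j ≥ 10)
Answer: WP = ¬(2*m + w ≠ 2 ∨ j ≥ 10)


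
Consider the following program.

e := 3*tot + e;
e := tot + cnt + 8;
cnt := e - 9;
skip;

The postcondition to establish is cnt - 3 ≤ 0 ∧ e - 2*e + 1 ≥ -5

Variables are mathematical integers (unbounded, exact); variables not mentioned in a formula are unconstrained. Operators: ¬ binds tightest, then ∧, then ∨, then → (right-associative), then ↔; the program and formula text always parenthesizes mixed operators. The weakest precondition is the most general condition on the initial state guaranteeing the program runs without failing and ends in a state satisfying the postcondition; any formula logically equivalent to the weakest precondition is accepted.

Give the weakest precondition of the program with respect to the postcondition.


Working backward. After the program, the postcondition cnt - 3 ≤ 0 ∧ e - 2*e + 1 ≥ -5 must hold; in canonical form it is cnt ≤ 3 ∧ e ≤ 6.
Before skip: cnt ≤ 3 ∧ e ≤ 6
Before cnt := e - 9: e ≤ 12 ∧ e ≤ 6
Before e := tot + cnt + 8: cnt + tot ≤ 4 ∧ cnt + tot ≤ -2
Before e := 3*tot + e: cnt + tot ≤ 4 ∧ cnt + tot ≤ -2
Answer: WP = cnt + tot ≤ 4 ∧ cnt + tot ≤ -2


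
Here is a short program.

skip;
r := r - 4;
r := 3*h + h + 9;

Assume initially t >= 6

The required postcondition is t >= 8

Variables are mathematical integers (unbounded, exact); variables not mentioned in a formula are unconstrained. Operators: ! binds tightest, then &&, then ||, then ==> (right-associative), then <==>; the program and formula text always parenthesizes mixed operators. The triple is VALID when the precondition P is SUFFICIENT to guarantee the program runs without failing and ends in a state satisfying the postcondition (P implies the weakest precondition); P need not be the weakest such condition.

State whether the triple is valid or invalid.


Working backward. After the program, t >= 8 must hold.
Before r := 3*h + h + 9: t >= 8
Before r := r - 4: t >= 8
Before skip: t >= 8
The weakest precondition is t >= 8.
Check whether t >= 6 implies it.
Countermodel: at the initial state t = 6, the precondition holds but the weakest precondition fails.
Answer: invalid


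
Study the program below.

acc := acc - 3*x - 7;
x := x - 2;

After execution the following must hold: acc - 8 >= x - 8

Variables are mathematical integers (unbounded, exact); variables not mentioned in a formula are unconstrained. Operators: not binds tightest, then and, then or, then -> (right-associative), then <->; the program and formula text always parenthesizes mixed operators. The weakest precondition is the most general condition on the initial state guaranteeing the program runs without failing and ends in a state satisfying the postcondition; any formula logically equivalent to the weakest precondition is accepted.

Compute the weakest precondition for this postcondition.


Working backward. After the program, the postcondition acc - 8 >= x - 8 must hold; in canonical form it is acc >= x.
Before x := x - 2: acc >= x - 2
Before acc := acc - 3*x - 7: acc >= 4*x + 5
Answer: WP = acc >= 4*x + 5


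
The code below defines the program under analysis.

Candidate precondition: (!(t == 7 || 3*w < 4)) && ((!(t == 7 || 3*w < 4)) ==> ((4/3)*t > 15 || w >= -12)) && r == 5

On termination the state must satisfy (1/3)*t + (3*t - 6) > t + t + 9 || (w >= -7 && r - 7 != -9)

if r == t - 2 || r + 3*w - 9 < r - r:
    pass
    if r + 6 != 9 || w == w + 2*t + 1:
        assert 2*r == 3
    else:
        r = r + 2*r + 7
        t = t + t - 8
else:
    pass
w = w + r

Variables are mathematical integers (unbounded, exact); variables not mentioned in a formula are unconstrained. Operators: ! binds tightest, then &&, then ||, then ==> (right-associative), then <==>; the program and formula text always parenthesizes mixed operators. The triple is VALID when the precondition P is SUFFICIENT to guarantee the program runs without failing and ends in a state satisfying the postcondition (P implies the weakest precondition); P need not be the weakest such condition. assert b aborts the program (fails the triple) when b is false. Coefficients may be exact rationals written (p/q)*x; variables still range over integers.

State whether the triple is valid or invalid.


Working backward. After the program, the postcondition (1/3)*t + (3*t - 6) > t + t + 9 || (w >= -7 && r - 7 != -9) must hold; in canonical form it is (4/3)*t > 15 || (w >= -7 && r != -2).
Before w := w + r: (4/3)*t > 15 || (r + w >= -7 && r != -2)
Then branch requires ((r != 3 || 2*t == -1) ==> (2*r == 3 && ((4/3)*t > 15 || (r + w >= -7 && r != -2)))) && ((!(r != 3 || 2*t == -1)) ==> ((8/3)*t > 77/3 || (3*r + w >= -14 && 3*r != -9))); else branch requires (4/3)*t > 15 || (r + w >= -7 && r != -2).
Before the if: ((r == t - 2 || r + 3*w < 9) ==> (((r != 3 || 2*t == -1) ==> (2*r == 3 && ((4/3)*t > 15 || (r + w >= -7 && r != -2)))) && ((!(r != 3 || 2*t == -1)) ==> ((8/3)*t > 77/3 || (3*r + w >= -14 && 3*r != -9))))) && ((!(r == t - 2 || r + 3*w < 9)) ==> ((4/3)*t > 15 || (r + w >= -7 && r != -2)))
The weakest precondition is ((r == t - 2 || r + 3*w < 9) ==> (((r != 3 || 2*t == -1) ==> (2*r == 3 && ((4/3)*t > 15 || (r + w >= -7 && r != -2)))) && ((!(r != 3 || 2*t == -1)) ==> ((8/3)*t > 77/3 || (3*r + w >= -14 && 3*r != -9))))) && ((!(r == t - 2 || r + 3*w < 9)) ==> ((4/3)*t > 15 || (r + w >= -7 && r != -2))).
Check whether (!(t == 7 || 3*w < 4)) && ((!(t == 7 || 3*w < 4)) ==> ((4/3)*t > 15 || w >= -12)) && r == 5 implies it.
Every state satisfying the precondition satisfies the weakest precondition: the implication holds.
Answer: valid


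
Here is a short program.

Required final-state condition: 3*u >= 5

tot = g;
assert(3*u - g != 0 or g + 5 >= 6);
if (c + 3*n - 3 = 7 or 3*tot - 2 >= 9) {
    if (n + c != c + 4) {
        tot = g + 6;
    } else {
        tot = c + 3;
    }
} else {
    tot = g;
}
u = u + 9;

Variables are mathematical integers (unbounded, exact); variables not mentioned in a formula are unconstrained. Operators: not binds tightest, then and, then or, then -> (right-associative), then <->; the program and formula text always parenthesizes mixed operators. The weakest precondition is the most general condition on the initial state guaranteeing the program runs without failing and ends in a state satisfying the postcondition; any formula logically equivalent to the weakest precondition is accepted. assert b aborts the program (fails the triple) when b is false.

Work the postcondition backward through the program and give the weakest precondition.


Working backward. After the program, 3*u >= 5 must hold.
Before u := u + 9: 3*u >= -22
Then branch requires (n != 4 -> 3*u >= -22) and ((not (n != 4)) -> 3*u >= -22); else branch requires 3*u >= -22.
Before the if: ((c + 3*n = 10 or 3*tot >= 11) -> ((n != 4 -> 3*u >= -22) and ((not (n != 4)) -> 3*u >= -22))) and ((not (c + 3*n = 10 or 3*tot >= 11)) -> 3*u >= -22)
Before assert 3*u - g != 0 or g + 5 >= 6: (3*u != g or g >= 1) and ((c + 3*n = 10 or 3*tot >= 11) -> ((n != 4 -> 3*u >= -22) and ((not (n != 4)) -> 3*u >= -22))) and ((not (c + 3*n = 10 or 3*tot >= 11)) -> 3*u >= -22)
Before tot := g: (3*u != g or g >= 1) and ((c + 3*n = 10 or 3*g >= 11) -> ((n != 4 -> 3*u >= -22) and ((not (n != 4)) -> 3*u >= -22))) and ((not (c + 3*n = 10 or 3*g >= 11)) -> 3*u >= -22)
Answer: WP = (3*u != g or g >= 1) and ((c + 3*n = 10 or 3*g >= 11) -> ((n != 4 -> 3*u >= -22) and ((not (n != 4)) -> 3*u >= -22))) and ((not (c + 3*n = 10 or 3*g >= 11)) -> 3*u >= -22)


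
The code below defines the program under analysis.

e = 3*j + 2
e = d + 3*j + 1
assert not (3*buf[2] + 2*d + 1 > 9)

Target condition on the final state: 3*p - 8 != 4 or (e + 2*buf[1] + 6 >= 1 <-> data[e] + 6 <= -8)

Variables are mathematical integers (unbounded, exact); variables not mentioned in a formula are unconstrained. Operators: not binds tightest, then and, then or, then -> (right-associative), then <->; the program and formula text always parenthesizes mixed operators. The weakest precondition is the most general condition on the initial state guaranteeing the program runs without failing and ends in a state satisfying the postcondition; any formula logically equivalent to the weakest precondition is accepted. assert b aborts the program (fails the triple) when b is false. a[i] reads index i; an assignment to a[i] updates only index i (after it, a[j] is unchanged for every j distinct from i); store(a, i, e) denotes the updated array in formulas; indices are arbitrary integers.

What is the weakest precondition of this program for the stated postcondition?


Working backward. After the program, the postcondition 3*p - 8 != 4 or (e + 2*buf[1] + 6 >= 1 <-> data[e] + 6 <= -8) must hold; in canonical form it is 3*p != 12 or (2*buf[1] + e >= -5 <-> data[e] <= -14).
Before assert not (3*buf[2] + 2*d + 1 > 9): (not (3*buf[2] + 2*d > 8)) and (3*p != 12 or (2*buf[1] + e >= -5 <-> data[e] <= -14))
Before e := d + 3*j + 1: (not (3*buf[2] + 2*d > 8)) and (3*p != 12 or (2*buf[1] + d + 3*j >= -6 <-> data[d + 3*j + 1] <= -14))
Before e := 3*j + 2: (not (3*buf[2] + 2*d > 8)) and (3*p != 12 or (2*buf[1] + d + 3*j >= -6 <-> data[d + 3*j + 1] <= -14))
Answer: WP = (not (3*buf[2] + 2*d > 8)) and (3*p != 12 or (2*buf[1] + d + 3*j >= -6 <-> data[d + 3*j + 1] <= -14))


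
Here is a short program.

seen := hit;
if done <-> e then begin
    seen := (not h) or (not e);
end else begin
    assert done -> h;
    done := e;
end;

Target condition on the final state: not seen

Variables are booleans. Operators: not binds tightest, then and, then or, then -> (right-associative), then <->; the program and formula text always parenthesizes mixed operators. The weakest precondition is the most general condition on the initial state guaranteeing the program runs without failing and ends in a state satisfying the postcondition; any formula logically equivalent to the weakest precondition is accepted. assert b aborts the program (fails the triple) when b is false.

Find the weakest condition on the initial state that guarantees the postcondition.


Working backward. After the program, not seen must hold.
Then branch requires not ((not h) or (not e)); else branch requires (done -> h) and (not seen).
Before the if: ((done <-> e) -> (not ((not h) or (not e)))) and ((not (done <-> e)) -> ((done -> h) and (not seen)))
Before seen := hit: ((done <-> e) -> (not ((not h) or (not e)))) and ((not (done <-> e)) -> ((done -> h) and (not hit)))
Answer: WP = ((done <-> e) -> (not ((not h) or (not e)))) and ((not (done <-> e)) -> ((done -> h) and (not hit)))


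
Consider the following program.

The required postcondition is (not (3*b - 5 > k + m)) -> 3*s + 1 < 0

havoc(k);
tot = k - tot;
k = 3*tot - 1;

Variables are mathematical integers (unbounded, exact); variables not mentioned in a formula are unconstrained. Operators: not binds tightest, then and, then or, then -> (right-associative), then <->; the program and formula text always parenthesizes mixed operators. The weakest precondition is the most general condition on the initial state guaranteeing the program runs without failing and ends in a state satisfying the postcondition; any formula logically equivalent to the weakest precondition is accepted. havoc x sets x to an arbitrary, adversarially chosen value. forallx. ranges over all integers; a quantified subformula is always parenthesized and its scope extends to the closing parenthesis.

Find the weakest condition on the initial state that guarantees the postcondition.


Working backward. After the program, the postcondition (not (3*b - 5 > k + m)) -> 3*s + 1 < 0 must hold; in canonical form it is (not (3*b > k + m + 5)) -> 3*s < -1.
Before k := 3*tot - 1: (not (3*b > m + 3*tot + 4)) -> 3*s < -1
Before tot := k - tot: (not (3*b + 3*tot > 3*k + m + 4)) -> 3*s < -1
Before havoc k: forall k_1. ((not (3*b + 3*tot > 3*k_1 + m + 4)) -> 3*s < -1)
Answer: WP = forall k_1. ((not (3*b + 3*tot > 3*k_1 + m + 4)) -> 3*s < -1)


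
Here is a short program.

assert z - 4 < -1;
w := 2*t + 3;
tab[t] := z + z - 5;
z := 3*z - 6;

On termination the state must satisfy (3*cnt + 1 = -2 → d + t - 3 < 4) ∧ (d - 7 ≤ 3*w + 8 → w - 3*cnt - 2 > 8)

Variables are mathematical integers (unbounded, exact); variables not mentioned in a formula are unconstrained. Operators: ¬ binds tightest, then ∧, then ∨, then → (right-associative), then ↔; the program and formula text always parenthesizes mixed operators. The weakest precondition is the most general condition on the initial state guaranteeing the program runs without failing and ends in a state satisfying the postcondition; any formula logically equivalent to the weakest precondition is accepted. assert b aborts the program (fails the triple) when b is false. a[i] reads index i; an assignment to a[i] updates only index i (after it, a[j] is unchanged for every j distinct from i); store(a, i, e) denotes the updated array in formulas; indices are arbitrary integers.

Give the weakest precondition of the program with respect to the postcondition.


Working backward. After the program, the postcondition (3*cnt + 1 = -2 → d + t - 3 < 4) ∧ (d - 7 ≤ 3*w + 8 → w - 3*cnt - 2 > 8) must hold; in canonical form it is (3*cnt = -3 → d + t < 7) ∧ (d ≤ 3*w + 15 → w > 3*cnt + 10).
Before z := 3*z - 6: (3*cnt = -3 → d + t < 7) ∧ (d ≤ 3*w + 15 → w > 3*cnt + 10)
Before tab[t] := z + z - 5: (3*cnt = -3 → d + t < 7) ∧ (d ≤ 3*w + 15 → w > 3*cnt + 10)
Before w := 2*t + 3: (3*cnt = -3 → d + t < 7) ∧ (d ≤ 6*t + 24 → 2*t > 3*cnt + 7)
Before assert z - 4 < -1: z < 3 ∧ (3*cnt = -3 → d + t < 7) ∧ (d ≤ 6*t + 24 → 2*t > 3*cnt + 7)
Answer: WP = z < 3 ∧ (3*cnt = -3 → d + t < 7) ∧ (d ≤ 6*t + 24 → 2*t > 3*cnt + 7)


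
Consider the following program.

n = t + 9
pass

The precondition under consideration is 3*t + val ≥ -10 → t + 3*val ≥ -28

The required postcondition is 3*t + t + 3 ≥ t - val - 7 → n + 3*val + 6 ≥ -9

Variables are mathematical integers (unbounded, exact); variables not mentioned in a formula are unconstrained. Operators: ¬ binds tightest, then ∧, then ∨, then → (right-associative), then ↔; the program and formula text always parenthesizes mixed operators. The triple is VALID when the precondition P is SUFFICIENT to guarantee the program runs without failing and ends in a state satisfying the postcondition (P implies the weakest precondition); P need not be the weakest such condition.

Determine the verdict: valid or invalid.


Working backward. After the program, the postcondition 3*t + t + 3 ≥ t - val - 7 → n + 3*val + 6 ≥ -9 must hold; in canonical form it is 3*t + val ≥ -10 → n + 3*val ≥ -15.
Before skip: 3*t + val ≥ -10 → n + 3*val ≥ -15
Before n := t + 9: 3*t + val ≥ -10 → t + 3*val ≥ -24
The weakest precondition is 3*t + val ≥ -10 → t + 3*val ≥ -24.
Check whether 3*t + val ≥ -10 → t + 3*val ≥ -28 implies it.
Countermodel: at the initial state t = 2, val = -9, the precondition holds but the weakest precondition fails.
Answer: invalid


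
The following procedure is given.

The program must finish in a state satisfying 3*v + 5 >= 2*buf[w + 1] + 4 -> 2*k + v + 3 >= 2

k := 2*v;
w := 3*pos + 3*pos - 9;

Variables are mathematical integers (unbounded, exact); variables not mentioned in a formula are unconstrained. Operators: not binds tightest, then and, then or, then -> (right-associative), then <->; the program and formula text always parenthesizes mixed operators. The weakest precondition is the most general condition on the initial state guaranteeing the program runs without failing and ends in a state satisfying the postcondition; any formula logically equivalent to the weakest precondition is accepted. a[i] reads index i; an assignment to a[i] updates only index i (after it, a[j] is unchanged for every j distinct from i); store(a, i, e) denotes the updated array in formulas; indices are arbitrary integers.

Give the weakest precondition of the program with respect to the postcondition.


Working backward. After the program, the postcondition 3*v + 5 >= 2*buf[w + 1] + 4 -> 2*k + v + 3 >= 2 must hold; in canonical form it is 3*v >= 2*buf[w + 1] - 1 -> 2*k + v >= -1.
Before w := 3*pos + 3*pos - 9: 3*v >= 2*buf[6*pos - 8] - 1 -> 2*k + v >= -1
Before k := 2*v: 3*v >= 2*buf[6*pos - 8] - 1 -> 5*v >= -1
Answer: WP = 3*v >= 2*buf[6*pos - 8] - 1 -> 5*v >= -1


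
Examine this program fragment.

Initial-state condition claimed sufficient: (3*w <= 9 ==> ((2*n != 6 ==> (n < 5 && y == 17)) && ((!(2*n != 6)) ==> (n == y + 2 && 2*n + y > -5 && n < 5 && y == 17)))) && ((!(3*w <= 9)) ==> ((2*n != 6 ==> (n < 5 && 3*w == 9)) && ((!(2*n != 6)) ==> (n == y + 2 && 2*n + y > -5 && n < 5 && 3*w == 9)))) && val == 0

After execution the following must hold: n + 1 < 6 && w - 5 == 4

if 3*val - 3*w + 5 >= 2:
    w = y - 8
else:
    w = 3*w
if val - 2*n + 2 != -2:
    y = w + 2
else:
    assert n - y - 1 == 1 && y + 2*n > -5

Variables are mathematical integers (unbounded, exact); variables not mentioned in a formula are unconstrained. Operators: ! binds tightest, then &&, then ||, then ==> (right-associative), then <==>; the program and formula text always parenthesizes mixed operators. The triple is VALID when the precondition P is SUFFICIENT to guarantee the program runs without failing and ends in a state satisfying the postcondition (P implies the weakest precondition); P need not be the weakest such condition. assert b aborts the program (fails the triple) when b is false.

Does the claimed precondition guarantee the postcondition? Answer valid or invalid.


Working backward. After the program, the postcondition n + 1 < 6 && w - 5 == 4 must hold; in canonical form it is n < 5 && w == 9.
Then branch requires n < 5 && w == 9; else branch requires n == y + 2 && 2*n + y > -5 && n < 5 && w == 9.
Before the if: (val != 2*n - 4 ==> (n < 5 && w == 9)) && ((!(val != 2*n - 4)) ==> (n == y + 2 && 2*n + y > -5 && n < 5 && w == 9))
Then branch requires (val != 2*n - 4 ==> (n < 5 && y == 17)) && ((!(val != 2*n - 4)) ==> (n == y + 2 && 2*n + y > -5 && n < 5 && y == 17)); else branch requires (val != 2*n - 4 ==> (n < 5 && 3*w == 9)) && ((!(val != 2*n - 4)) ==> (n == y + 2 && 2*n + y > -5 && n < 5 && 3*w == 9)).
Before the if: (3*val >= 3*w - 3 ==> ((val != 2*n - 4 ==> (n < 5 && y == 17)) && ((!(val != 2*n - 4)) ==> (n == y + 2 && 2*n + y > -5 && n < 5 && y == 17)))) && ((!(3*val >= 3*w - 3)) ==> ((val != 2*n - 4 ==> (n < 5 && 3*w == 9)) && ((!(val != 2*n - 4)) ==> (n == y + 2 && 2*n + y > -5 && n < 5 && 3*w == 9))))
The weakest precondition is (3*val >= 3*w - 3 ==> ((val != 2*n - 4 ==> (n < 5 && y == 17)) && ((!(val != 2*n - 4)) ==> (n == y + 2 && 2*n + y > -5 && n < 5 && y == 17)))) && ((!(3*val >= 3*w - 3)) ==> ((val != 2*n - 4 ==> (n < 5 && 3*w == 9)) && ((!(val != 2*n - 4)) ==> (n == y + 2 && 2*n + y > -5 && n < 5 && 3*w == 9)))).
Check whether (3*w <= 9 ==> ((2*n != 6 ==> (n < 5 && y == 17)) && ((!(2*n != 6)) ==> (n == y + 2 && 2*n + y > -5 && n < 5 && y == 17)))) && ((!(3*w <= 9)) ==> ((2*n != 6 ==> (n < 5 && 3*w == 9)) && ((!(2*n != 6)) ==> (n == y + 2 && 2*n + y > -5 && n < 5 && 3*w == 9)))) && val == 0 implies it.
Countermodel: at the initial state n = 4, val = 0, w = 2, y = 17, the precondition holds but the weakest precondition fails.
Answer: invalid


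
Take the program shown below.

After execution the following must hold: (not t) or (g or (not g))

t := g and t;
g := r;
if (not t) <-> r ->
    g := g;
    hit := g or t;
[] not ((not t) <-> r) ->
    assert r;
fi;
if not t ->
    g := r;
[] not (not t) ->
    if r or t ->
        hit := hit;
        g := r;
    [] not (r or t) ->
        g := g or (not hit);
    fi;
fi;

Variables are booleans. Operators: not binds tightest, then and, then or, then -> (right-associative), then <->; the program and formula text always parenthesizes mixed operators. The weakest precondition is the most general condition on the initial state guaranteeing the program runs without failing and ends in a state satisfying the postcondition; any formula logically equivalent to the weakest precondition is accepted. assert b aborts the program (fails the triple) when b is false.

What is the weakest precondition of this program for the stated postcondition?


Working backward. After the program, the postcondition (not t) or (g or (not g)) must hold; in canonical form it is true.
Then branch requires true; else branch requires true.
Before the if: true
Then branch requires true; else branch requires r.
Before the if: (not ((not t) <-> r)) -> r
Before g := r: (not ((not t) <-> r)) -> r
Before t := g and t: (not ((not (g and t)) <-> r)) -> r
Answer: WP = (not ((not (g and t)) <-> r)) -> r


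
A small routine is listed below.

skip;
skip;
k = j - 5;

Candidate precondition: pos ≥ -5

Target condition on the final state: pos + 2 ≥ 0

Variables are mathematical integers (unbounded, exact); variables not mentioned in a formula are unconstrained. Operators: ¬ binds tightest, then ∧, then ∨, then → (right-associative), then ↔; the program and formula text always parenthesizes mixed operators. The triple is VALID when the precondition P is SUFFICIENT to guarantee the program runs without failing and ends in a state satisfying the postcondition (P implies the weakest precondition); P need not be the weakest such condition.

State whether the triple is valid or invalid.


Working backward. After the program, the postcondition pos + 2 ≥ 0 must hold; in canonical form it is pos ≥ -2.
Before k := j - 5: pos ≥ -2
Before skip: pos ≥ -2
Before skip: pos ≥ -2
The weakest precondition is pos ≥ -2.
Check whether pos ≥ -5 implies it.
Countermodel: at the initial state pos = -5, the precondition holds but the weakest precondition fails.
Answer: invalid


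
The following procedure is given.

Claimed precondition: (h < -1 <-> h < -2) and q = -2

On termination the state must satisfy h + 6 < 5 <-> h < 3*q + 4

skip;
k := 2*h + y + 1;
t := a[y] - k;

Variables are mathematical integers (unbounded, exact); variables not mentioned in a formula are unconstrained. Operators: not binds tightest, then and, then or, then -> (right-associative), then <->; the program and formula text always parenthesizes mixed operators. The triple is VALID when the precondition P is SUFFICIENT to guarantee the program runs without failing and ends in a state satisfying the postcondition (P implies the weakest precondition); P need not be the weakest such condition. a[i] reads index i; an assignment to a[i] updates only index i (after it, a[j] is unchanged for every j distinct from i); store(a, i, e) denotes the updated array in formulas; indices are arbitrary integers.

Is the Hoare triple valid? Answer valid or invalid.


Working backward. After the program, the postcondition h + 6 < 5 <-> h < 3*q + 4 must hold; in canonical form it is h < -1 <-> h < 3*q + 4.
Before t := a[y] - k: h < -1 <-> h < 3*q + 4
Before k := 2*h + y + 1: h < -1 <-> h < 3*q + 4
Before skip: h < -1 <-> h < 3*q + 4
The weakest precondition is h < -1 <-> h < 3*q + 4.
Check whether (h < -1 <-> h < -2) and q = -2 implies it.
Every state satisfying the precondition satisfies the weakest precondition: the implication holds.
Answer: valid


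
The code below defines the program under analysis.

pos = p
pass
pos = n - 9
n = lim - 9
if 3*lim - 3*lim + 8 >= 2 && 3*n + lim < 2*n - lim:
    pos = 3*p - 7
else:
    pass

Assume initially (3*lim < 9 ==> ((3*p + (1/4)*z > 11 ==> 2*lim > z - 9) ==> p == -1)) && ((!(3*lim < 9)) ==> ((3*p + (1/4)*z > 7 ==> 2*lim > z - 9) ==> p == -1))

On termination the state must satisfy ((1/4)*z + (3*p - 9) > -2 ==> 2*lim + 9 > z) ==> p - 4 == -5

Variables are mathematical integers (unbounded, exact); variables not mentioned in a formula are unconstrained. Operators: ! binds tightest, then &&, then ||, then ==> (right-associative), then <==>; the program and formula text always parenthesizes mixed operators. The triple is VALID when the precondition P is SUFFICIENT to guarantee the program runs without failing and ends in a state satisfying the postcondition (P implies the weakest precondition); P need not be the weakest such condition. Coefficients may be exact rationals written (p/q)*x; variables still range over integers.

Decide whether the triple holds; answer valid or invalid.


Working backward. After the program, the postcondition ((1/4)*z + (3*p - 9) > -2 ==> 2*lim + 9 > z) ==> p - 4 == -5 must hold; in canonical form it is (3*p + (1/4)*z > 7 ==> 2*lim > z - 9) ==> p == -1.
Then branch requires (3*p + (1/4)*z > 7 ==> 2*lim > z - 9) ==> p == -1; else branch requires (3*p + (1/4)*z > 7 ==> 2*lim > z - 9) ==> p == -1.
Before the if: (2*lim + n < 0 ==> ((3*p + (1/4)*z > 7 ==> 2*lim > z - 9) ==> p == -1)) && ((!(2*lim + n < 0)) ==> ((3*p + (1/4)*z > 7 ==> 2*lim > z - 9) ==> p == -1))
Before n := lim - 9: (3*lim < 9 ==> ((3*p + (1/4)*z > 7 ==> 2*lim > z - 9) ==> p == -1)) && ((!(3*lim < 9)) ==> ((3*p + (1/4)*z > 7 ==> 2*lim > z - 9) ==> p == -1))
Before pos := n - 9: (3*lim < 9 ==> ((3*p + (1/4)*z > 7 ==> 2*lim > z - 9) ==> p == -1)) && ((!(3*lim < 9)) ==> ((3*p + (1/4)*z > 7 ==> 2*lim > z - 9) ==> p == -1))
Before skip: (3*lim < 9 ==> ((3*p + (1/4)*z > 7 ==> 2*lim > z - 9) ==> p == -1)) && ((!(3*lim < 9)) ==> ((3*p + (1/4)*z > 7 ==> 2*lim > z - 9) ==> p == -1))
Before pos := p: (3*lim < 9 ==> ((3*p + (1/4)*z > 7 ==> 2*lim > z - 9) ==> p == -1)) && ((!(3*lim < 9)) ==> ((3*p + (1/4)*z > 7 ==> 2*lim > z - 9) ==> p == -1))
The weakest precondition is (3*lim < 9 ==> ((3*p + (1/4)*z > 7 ==> 2*lim > z - 9) ==> p == -1)) && ((!(3*lim < 9)) ==> ((3*p + (1/4)*z > 7 ==> 2*lim > z - 9) ==> p == -1)).
Check whether (3*lim < 9 ==> ((3*p + (1/4)*z > 11 ==> 2*lim > z - 9) ==> p == -1)) && ((!(3*lim < 9)) ==> ((3*p + (1/4)*z > 7 ==> 2*lim > z - 9) ==> p == -1)) implies it.
Every state satisfying the precondition satisfies the weakest precondition: the implication holds.
Answer: valid


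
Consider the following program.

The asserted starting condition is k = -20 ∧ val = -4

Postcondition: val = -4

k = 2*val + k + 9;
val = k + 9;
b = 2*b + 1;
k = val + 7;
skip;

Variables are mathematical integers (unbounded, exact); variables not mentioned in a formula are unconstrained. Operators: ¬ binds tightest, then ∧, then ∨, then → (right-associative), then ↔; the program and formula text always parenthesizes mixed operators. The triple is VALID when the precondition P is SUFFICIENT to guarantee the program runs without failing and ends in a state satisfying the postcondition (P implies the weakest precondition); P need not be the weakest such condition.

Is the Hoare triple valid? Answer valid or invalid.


Working backward. After the program, val = -4 must hold.
Before skip: val = -4
Before k := val + 7: val = -4
Before b := 2*b + 1: val = -4
Before val := k + 9: k = -13
Before k := 2*val + k + 9: k + 2*val = -22
The weakest precondition is k + 2*val = -22.
Check whether k = -20 ∧ val = -4 implies it.
Countermodel: at the initial state k = -20, val = -4, the precondition holds but the weakest precondition fails.
Answer: invalid
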